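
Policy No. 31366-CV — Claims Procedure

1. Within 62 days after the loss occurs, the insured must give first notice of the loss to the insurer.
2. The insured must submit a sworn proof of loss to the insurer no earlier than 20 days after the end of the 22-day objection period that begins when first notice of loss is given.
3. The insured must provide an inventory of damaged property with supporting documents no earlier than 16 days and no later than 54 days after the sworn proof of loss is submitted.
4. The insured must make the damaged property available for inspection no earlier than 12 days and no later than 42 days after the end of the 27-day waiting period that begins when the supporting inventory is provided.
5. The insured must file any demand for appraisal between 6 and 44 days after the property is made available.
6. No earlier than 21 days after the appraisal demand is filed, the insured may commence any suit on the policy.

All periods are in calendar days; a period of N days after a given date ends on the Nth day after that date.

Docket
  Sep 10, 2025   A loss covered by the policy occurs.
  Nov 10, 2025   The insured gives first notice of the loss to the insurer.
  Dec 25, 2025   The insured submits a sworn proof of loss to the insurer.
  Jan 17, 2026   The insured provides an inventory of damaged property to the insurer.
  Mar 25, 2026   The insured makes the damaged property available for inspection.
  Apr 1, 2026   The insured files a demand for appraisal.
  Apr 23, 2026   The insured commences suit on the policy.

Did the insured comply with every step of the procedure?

Yes

Step 1 — counting 62 days from Sep 10, 2025 (when the loss occurs) gives a deadline of Nov 11, 2025; completed Nov 10, 2025, before the deadline.
Step 2 — must wait 20 days from Dec 2, 2025 (end of the 22-day objection period, which began when first notice of loss is given on Nov 10, 2025), so not before Dec 22, 2025; done Dec 25, 2025 — permitted.
Step 3 — 16 and 54 days from Dec 25, 2025 (when the sworn proof of loss is submitted) are Jan 10, 2026 and Feb 17, 2026 respectively; done Jan 17, 2026 — within the window.
Step 4 — 12 and 42 days from Feb 13, 2026 (end of the 27-day waiting period, which began when the supporting inventory is provided on Jan 17, 2026) are Feb 25, 2026 and Mar 27, 2026 respectively; Mar 25, 2026 falls inside that range.
Step 5 — 6 and 44 days from Mar 25, 2026 (when the property is made available) are Mar 31, 2026 and May 8, 2026 respectively; done Apr 1, 2026 — within the window.
Step 6 — must wait 21 days from Apr 1, 2026 (when the appraisal demand is filed), so not before Apr 22, 2026; done Apr 23, 2026 — permitted.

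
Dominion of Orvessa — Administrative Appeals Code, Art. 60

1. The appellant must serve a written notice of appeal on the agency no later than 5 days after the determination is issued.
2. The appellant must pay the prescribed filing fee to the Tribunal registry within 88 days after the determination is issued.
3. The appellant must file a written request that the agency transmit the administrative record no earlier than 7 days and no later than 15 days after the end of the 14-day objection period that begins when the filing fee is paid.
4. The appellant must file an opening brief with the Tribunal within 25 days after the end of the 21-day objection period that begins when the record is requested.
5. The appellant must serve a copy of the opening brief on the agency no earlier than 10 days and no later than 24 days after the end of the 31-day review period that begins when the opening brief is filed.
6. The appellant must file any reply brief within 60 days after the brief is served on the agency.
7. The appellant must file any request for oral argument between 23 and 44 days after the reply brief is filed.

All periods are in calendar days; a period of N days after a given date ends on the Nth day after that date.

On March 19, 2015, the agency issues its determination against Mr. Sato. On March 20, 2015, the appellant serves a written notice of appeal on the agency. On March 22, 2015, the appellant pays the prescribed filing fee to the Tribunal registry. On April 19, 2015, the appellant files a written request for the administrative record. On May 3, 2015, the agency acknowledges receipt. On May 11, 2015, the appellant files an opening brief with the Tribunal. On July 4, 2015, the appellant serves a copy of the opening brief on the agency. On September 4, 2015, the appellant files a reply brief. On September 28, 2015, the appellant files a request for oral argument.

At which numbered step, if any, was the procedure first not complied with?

Step 1 — counting 5 days from March 19, 2015 (when the determination is issued) gives a deadline of March 24, 2015; March 20, 2015 is within that limit.
Step 2 — counting 88 days from March 19, 2015 (when the determination is issued) gives a deadline of June 15, 2015; March 22, 2015 is within that limit.
Step 3 — 7 and 15 days from April 5, 2015 (end of the 14-day objection period, which began when the filing fee is paid on March 22, 2015) are April 12, 2015 and April 20, 2015 respectively; April 19, 2015 falls inside that range.
Step 4 — counting 25 days from May 10, 2015 (end of the 21-day objection period, which began when the record is requested on April 19, 2015) gives a deadline of June 4, 2015; May 11, 2015 is within that limit.
Step 5 — 10 and 24 days from June 11, 2015 (end of the 31-day review period, which began when the opening brief is filed on May 11, 2015) are June 21, 2015 and July 5, 2015 respectively; July 4, 2015 falls inside that range.
Step 6 — counting 60 days from July 4, 2015 (when the brief is served on the agency) gives a deadline of September 2, 2015; done September 4, 2015 — 2 days late.

Step 6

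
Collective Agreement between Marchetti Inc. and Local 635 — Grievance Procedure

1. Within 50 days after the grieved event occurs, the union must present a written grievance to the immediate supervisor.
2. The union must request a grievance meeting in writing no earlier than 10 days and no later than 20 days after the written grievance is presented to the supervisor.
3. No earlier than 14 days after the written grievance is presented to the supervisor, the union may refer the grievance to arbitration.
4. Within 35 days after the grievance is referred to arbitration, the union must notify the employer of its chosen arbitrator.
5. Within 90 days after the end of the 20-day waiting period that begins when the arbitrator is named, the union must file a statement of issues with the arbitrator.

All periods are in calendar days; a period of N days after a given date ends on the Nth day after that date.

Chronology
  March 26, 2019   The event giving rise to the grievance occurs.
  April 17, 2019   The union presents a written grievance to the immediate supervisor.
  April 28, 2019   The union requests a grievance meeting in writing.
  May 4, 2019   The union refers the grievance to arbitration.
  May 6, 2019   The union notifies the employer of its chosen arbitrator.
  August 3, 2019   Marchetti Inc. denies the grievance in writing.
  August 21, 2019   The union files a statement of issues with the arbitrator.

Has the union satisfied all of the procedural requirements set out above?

(1) due by March 26, 2019 + 50 days = May 15, 2019; done April 17, 2019 — timely.
(2) the permitted window runs from April 17, 2019 + 10 = April 27, 2019 to April 17, 2019 + 20 = May 7, 2019; done April 28, 2019 — within the window.
(3) permitted from April 17, 2019 + 14 days = May 1, 2019 onward; done May 4, 2019, after the minimum wait.
(4) due by May 4, 2019 + 35 days = June 8, 2019; done May 6, 2019 — timely.
(5) due by May 26, 2019 + 90 days = August 24, 2019; August 21, 2019 is within that limit.

Yes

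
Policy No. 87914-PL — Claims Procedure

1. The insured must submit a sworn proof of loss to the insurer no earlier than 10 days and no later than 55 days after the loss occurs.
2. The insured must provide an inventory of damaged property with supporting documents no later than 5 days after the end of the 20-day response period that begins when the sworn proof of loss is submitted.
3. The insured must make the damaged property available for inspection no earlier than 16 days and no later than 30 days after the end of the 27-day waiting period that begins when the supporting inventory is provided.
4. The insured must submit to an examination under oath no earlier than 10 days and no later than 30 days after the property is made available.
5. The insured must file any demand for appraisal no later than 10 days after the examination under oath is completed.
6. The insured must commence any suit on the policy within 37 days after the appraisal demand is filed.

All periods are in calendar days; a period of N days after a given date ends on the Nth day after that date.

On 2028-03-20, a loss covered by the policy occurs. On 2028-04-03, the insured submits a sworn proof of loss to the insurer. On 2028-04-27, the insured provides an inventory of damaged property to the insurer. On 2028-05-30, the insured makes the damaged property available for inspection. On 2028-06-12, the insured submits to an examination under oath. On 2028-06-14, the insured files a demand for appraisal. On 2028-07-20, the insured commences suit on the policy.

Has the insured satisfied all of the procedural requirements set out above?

Step 1: the window is 10–55 days after 2028-03-20 (when the loss occurs), so 2028-03-30 through 2028-05-14; done 2028-04-03, which is between those dates.
Step 2: 5 days after 2028-04-23 (end of the 20-day response period, which began when the sworn proof of loss is submitted on 2028-04-03) is 2028-04-28; done 2028-04-27 — timely.
Step 3: the window is 16–30 days after 2028-05-24 (end of the 27-day waiting period, which began when the supporting inventory is provided on 2028-04-27), so 2028-06-09 through 2028-06-23; 2028-05-30 is 10 days too early.

No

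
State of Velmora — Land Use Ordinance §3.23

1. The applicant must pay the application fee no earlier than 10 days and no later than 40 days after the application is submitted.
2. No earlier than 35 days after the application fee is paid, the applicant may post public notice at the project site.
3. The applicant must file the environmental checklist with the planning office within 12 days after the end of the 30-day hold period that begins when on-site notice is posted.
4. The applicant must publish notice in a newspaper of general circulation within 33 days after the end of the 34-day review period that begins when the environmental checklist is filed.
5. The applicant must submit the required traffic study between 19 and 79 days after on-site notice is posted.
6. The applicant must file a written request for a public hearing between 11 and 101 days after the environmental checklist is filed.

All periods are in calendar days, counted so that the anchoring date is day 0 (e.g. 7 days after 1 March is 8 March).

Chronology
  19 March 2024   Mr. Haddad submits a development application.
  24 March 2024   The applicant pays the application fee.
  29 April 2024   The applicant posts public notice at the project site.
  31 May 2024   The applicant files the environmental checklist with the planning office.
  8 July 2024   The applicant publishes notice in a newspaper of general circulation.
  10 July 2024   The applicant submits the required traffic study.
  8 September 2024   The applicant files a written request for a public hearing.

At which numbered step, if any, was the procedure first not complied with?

Step 1

(1) the permitted window runs from 19 March 2024 + 10 = 29 March 2024 to 19 March 2024 + 40 = 28 April 2024; 24 March 2024 is 5 days too early.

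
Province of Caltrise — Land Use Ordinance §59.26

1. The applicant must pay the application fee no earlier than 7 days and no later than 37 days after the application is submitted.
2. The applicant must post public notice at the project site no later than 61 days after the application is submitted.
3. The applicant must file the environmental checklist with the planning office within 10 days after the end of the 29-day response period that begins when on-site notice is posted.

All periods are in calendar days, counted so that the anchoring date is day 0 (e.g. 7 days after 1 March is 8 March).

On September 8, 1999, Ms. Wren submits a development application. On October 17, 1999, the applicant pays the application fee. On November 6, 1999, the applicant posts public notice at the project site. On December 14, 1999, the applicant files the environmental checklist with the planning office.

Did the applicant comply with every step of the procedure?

No

(1) the permitted window runs from September 8, 1999 + 7 = September 15, 1999 to September 8, 1999 + 37 = October 15, 1999; done October 17, 1999 — 2 days after the window closed.
No need to go further; step 1 was not satisfied.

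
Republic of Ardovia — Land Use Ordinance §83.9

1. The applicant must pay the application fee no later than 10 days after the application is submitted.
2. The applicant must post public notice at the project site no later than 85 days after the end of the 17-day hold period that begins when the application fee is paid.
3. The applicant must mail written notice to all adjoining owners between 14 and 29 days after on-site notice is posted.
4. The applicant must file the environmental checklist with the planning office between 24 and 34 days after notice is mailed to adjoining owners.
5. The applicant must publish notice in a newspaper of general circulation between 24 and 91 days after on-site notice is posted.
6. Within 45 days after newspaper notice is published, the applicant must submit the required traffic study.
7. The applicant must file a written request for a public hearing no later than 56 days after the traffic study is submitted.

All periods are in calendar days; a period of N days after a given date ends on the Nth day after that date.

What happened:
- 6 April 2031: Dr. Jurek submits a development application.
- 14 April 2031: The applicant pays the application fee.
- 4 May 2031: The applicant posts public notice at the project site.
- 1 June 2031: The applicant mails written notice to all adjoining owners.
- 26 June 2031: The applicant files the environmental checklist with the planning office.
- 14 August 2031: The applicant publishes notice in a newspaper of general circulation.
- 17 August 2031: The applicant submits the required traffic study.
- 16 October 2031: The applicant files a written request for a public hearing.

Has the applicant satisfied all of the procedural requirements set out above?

No

Step 1 — counting 10 days from 6 April 2031 (when the application is submitted) gives a deadline of 16 April 2031; 14 April 2031 is within that limit.
Step 2 — counting 85 days from 1 May 2031 (end of the 17-day hold period, which began when the application fee is paid on 14 April 2031) gives a deadline of 25 July 2031; completed 4 May 2031, before the deadline.
Step 3 — 14 and 29 days from 4 May 2031 (when on-site notice is posted) are 18 May 2031 and 2 June 2031 respectively; done 1 June 2031, which is between those dates.
Step 4 — 24 and 34 days from 1 June 2031 (when notice is mailed to adjoining owners) are 25 June 2031 and 5 July 2031 respectively; done 26 June 2031 — within the window.
Step 5 — 24 and 91 days from 4 May 2031 (when on-site notice is posted) are 28 May 2031 and 3 August 2031 respectively; done 14 August 2031 — 11 days after the window closed.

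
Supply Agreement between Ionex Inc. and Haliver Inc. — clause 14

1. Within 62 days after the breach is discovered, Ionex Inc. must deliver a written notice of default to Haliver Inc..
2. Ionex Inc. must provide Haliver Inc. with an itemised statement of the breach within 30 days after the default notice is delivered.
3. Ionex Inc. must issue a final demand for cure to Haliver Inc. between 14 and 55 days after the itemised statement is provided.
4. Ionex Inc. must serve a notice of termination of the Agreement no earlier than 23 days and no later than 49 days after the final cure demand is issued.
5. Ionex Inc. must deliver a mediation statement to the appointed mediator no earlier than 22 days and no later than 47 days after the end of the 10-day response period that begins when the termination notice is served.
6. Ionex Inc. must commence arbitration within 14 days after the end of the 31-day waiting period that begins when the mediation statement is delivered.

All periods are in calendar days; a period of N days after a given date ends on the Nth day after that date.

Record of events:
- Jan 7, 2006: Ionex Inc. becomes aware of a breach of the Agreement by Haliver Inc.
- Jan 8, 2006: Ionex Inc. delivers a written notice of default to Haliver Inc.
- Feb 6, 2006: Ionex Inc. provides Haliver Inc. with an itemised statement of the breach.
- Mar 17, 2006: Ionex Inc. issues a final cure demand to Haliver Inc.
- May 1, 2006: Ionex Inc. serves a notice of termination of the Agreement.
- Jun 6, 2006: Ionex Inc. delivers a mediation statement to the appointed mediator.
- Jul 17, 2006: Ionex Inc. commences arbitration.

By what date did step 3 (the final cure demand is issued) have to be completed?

Step 3 runs from Feb 6, 2006, when the itemised statement is provided. The window is 14–55 days after Feb 6, 2006; it closes on Apr 2, 2006.

Apr 2, 2006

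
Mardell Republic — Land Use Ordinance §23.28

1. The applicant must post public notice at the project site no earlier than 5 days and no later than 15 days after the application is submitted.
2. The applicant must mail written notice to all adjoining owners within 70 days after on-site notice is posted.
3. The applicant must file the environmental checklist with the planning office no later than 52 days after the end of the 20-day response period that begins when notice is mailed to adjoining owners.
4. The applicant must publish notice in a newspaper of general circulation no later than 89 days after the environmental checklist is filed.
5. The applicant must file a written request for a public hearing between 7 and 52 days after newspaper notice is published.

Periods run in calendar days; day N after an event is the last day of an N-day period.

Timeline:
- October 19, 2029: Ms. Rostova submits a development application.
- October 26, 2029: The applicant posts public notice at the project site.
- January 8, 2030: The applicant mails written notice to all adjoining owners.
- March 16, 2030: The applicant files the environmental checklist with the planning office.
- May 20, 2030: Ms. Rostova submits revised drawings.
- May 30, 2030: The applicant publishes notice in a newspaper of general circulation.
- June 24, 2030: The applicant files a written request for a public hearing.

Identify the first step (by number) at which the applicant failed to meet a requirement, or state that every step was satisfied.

Step 2

Step 1 — 5 and 15 days from October 19, 2029 (when the application is submitted) are October 24, 2029 and November 3, 2029 respectively; done October 26, 2029, which is between those dates.
Step 2 — counting 70 days from October 26, 2029 (when on-site notice is posted) gives a deadline of January 4, 2030; January 8, 2030 misses that deadline by 4 days.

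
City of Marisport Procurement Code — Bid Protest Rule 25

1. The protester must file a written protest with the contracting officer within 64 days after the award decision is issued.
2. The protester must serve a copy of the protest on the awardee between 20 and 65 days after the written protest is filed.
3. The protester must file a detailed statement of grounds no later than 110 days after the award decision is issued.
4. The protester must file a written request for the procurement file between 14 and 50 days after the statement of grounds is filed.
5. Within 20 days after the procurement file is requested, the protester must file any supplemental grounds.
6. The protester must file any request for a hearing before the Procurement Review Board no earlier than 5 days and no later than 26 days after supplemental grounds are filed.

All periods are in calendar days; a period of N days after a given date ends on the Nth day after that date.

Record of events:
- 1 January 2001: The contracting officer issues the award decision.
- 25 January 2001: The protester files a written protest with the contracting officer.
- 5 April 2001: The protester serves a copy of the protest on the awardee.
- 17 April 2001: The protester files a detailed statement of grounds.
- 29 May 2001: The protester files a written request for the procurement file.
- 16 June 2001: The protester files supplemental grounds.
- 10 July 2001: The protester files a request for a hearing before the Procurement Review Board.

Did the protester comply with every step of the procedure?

No

Step 1: 64 days after 1 January 2001 (when the award decision is issued) is 6 March 2001; 25 January 2001 is within that limit.
Step 2: the window is 20–65 days after 25 January 2001 (when the written protest is filed), so 14 February 2001 through 31 March 2001; done 5 April 2001 — 5 days after the window closed.
No need to go further; step 2 was not satisfied.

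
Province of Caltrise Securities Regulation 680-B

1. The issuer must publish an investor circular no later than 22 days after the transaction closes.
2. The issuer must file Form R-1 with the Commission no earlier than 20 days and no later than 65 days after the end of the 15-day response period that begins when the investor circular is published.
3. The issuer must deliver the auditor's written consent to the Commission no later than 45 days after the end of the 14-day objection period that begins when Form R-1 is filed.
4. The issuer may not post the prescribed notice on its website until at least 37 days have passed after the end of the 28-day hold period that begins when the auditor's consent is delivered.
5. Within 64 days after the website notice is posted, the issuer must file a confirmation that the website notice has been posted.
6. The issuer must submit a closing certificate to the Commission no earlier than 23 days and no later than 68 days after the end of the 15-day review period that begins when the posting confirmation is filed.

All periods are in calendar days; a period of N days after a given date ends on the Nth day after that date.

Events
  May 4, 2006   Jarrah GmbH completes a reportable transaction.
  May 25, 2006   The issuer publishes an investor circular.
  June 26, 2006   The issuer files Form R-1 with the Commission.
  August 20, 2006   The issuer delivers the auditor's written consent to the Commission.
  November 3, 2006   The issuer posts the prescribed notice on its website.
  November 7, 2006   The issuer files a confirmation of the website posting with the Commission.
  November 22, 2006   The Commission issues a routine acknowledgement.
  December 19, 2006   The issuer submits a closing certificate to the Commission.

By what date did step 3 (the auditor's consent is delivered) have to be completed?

August 24, 2006

Form R-1 is filed on June 26, 2006; the 14-day objection period therefore ends July 10, 2006, and step 3 runs from that date. 45 days after July 10, 2006 is August 24, 2006.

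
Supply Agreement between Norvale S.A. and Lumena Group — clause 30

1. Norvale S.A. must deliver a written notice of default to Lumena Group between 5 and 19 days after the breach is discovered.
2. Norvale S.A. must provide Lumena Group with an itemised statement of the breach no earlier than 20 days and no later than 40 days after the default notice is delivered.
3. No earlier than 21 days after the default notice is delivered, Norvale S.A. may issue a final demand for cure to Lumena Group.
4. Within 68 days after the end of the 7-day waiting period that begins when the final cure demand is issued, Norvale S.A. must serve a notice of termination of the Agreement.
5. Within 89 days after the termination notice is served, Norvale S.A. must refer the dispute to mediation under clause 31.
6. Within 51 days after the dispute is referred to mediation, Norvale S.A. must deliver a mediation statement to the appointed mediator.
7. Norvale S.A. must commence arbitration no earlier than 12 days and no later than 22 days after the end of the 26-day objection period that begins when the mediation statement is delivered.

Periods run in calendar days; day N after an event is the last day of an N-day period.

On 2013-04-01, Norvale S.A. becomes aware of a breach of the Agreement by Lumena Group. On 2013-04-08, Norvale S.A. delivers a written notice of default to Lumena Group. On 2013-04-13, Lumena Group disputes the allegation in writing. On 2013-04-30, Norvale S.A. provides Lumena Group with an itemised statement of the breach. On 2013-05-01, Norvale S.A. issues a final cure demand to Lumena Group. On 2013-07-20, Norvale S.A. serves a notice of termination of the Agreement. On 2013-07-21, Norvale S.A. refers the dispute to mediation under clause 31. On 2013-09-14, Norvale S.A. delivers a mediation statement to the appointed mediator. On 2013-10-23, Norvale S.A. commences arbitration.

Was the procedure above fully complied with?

Step 1: the window is 5–19 days after 2013-04-01 (when the breach is discovered), so 2013-04-06 through 2013-04-20; done 2013-04-08, which is between those dates.
Step 2: the window is 20–40 days after 2013-04-08 (when the default notice is delivered), so 2013-04-28 through 2013-05-18; done 2013-04-30 — within the window.
Step 3: the earliest permitted date is 21 days after 2013-04-08 (when the default notice is delivered), i.e. 2013-04-29; done 2013-05-01 — permitted.
Step 4: 68 days after 2013-05-08 (end of the 7-day waiting period, which began when the final cure demand is issued on 2013-05-01) is 2013-07-15; done 2013-07-20 — 5 days late.
Later steps need not be reached.

No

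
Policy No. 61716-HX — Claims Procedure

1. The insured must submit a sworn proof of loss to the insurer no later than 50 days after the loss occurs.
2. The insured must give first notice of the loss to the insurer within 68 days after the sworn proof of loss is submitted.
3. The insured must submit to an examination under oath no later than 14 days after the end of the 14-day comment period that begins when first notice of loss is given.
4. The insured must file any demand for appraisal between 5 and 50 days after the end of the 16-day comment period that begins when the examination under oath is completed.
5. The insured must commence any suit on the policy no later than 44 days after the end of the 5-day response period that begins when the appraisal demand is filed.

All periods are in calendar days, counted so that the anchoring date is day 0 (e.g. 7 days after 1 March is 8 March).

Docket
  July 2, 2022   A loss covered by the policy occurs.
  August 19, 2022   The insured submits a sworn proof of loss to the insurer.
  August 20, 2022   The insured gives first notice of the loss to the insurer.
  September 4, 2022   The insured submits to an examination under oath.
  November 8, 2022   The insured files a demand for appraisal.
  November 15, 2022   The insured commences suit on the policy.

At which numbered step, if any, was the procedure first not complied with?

None — every step was satisfied

(1) due by July 2, 2022 + 50 days = August 21, 2022; completed August 19, 2022, before the deadline.
(2) due by August 19, 2022 + 68 days = October 26, 2022; done August 20, 2022 — timely.
(3) due by September 3, 2022 + 14 days = September 17, 2022; completed September 4, 2022, before the deadline.
(4) the permitted window runs from September 20, 2022 + 5 = September 25, 2022 to September 20, 2022 + 50 = November 9, 2022; November 8, 2022 falls inside that range.
(5) due by November 13, 2022 + 44 days = December 27, 2022; done November 15, 2022 — timely.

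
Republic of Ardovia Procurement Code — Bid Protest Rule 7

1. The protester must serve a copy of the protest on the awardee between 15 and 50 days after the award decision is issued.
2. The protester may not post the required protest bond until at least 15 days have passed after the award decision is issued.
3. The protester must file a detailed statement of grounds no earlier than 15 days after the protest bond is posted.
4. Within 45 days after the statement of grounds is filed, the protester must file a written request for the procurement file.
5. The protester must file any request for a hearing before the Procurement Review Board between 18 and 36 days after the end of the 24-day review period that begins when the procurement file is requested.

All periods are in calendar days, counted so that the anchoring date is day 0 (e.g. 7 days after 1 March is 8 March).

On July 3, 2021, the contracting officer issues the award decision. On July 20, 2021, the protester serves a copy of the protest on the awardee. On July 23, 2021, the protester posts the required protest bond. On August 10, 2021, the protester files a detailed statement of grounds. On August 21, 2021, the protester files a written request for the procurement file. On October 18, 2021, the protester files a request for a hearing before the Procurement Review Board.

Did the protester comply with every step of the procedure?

Yes

(1) the permitted window runs from July 3, 2021 + 15 = July 18, 2021 to July 3, 2021 + 50 = August 22, 2021; done July 20, 2021 — within the window.
(2) permitted from July 3, 2021 + 15 days = July 18, 2021 onward; done July 23, 2021, after the minimum wait.
(3) permitted from July 23, 2021 + 15 days = August 7, 2021 onward; done August 10, 2021, after the minimum wait.
(4) due by August 10, 2021 + 45 days = September 24, 2021; completed August 21, 2021, before the deadline.
(5) the permitted window runs from September 14, 2021 + 18 = October 2, 2021 to September 14, 2021 + 36 = October 20, 2021; done October 18, 2021, which is between those dates.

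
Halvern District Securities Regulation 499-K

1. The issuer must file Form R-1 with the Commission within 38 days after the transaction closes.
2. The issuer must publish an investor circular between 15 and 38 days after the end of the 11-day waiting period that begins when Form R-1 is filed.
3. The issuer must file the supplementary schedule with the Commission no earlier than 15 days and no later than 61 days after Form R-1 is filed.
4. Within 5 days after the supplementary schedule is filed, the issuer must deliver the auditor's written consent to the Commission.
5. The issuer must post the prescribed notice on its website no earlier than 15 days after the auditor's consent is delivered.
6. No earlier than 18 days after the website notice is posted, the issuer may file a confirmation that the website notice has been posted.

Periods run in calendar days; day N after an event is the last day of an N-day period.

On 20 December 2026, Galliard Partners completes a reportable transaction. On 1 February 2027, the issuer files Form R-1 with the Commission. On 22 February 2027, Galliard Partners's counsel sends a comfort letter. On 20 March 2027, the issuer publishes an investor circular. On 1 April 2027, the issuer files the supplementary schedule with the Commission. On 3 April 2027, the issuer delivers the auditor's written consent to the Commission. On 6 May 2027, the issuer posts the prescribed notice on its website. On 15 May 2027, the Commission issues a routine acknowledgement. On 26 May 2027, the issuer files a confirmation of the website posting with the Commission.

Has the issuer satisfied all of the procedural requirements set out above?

No

(1) due by 20 December 2026 + 38 days = 27 January 2027; done 1 February 2027 — 5 days late.
The procedure was therefore not followed at step 1.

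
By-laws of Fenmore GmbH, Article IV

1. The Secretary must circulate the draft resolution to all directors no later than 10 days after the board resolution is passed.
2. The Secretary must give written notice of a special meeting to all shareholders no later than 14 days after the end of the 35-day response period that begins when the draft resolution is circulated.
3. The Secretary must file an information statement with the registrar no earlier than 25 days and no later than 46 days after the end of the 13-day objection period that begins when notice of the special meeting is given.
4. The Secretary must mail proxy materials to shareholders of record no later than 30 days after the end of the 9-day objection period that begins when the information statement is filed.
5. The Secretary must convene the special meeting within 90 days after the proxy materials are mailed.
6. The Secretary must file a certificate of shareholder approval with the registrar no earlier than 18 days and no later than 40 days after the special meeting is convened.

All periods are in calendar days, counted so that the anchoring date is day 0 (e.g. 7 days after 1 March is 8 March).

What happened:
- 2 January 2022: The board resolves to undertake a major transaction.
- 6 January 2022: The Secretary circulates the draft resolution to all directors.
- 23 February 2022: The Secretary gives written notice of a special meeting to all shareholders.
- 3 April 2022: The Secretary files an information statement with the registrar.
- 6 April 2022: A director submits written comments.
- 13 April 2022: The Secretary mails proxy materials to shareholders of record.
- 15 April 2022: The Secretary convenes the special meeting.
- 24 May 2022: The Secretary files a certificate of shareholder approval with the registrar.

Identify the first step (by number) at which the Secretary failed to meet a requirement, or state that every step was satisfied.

None — every step was satisfied

Step 1: 10 days after 2 January 2022 (when the board resolution is passed) is 12 January 2022; 6 January 2022 is within that limit.
Step 2: 14 days after 10 February 2022 (end of the 35-day response period, which began when the draft resolution is circulated on 6 January 2022) is 24 February 2022; completed 23 February 2022, before the deadline.
Step 3: the window is 25–46 days after 8 March 2022 (end of the 13-day objection period, which began when notice of the special meeting is given on 23 February 2022), so 2 April 2022 through 23 April 2022; done 3 April 2022 — within the window.
Step 4: 30 days after 12 April 2022 (end of the 9-day objection period, which began when the information statement is filed on 3 April 2022) is 12 May 2022; done 13 April 2022 — timely.
Step 5: 90 days after 13 April 2022 (when the proxy materials are mailed) is 12 July 2022; 15 April 2022 is within that limit.
Step 6: the window is 18–40 days after 15 April 2022 (when the special meeting is convened), so 3 May 2022 through 25 May 2022; done 24 May 2022 — within the window.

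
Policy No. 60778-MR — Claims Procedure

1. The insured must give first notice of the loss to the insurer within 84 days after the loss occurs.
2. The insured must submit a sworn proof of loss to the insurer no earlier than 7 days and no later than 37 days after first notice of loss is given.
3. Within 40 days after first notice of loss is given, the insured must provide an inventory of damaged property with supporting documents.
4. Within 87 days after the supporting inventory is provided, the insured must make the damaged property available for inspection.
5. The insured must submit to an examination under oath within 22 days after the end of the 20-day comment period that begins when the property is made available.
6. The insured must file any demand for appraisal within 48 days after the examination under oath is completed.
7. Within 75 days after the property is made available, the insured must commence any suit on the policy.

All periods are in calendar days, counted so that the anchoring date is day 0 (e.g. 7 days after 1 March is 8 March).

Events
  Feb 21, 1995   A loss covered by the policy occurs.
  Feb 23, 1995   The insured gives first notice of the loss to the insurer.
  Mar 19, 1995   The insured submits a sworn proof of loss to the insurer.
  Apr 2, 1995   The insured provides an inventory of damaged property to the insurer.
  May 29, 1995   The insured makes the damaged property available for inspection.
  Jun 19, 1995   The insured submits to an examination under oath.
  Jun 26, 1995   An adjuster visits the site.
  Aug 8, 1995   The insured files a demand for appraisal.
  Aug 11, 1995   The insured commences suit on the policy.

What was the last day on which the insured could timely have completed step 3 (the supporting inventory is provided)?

Step 3 runs from Feb 23, 1995, when first notice of loss is given. 40 days after Feb 23, 1995 is Apr 4, 1995.

Apr 4, 1995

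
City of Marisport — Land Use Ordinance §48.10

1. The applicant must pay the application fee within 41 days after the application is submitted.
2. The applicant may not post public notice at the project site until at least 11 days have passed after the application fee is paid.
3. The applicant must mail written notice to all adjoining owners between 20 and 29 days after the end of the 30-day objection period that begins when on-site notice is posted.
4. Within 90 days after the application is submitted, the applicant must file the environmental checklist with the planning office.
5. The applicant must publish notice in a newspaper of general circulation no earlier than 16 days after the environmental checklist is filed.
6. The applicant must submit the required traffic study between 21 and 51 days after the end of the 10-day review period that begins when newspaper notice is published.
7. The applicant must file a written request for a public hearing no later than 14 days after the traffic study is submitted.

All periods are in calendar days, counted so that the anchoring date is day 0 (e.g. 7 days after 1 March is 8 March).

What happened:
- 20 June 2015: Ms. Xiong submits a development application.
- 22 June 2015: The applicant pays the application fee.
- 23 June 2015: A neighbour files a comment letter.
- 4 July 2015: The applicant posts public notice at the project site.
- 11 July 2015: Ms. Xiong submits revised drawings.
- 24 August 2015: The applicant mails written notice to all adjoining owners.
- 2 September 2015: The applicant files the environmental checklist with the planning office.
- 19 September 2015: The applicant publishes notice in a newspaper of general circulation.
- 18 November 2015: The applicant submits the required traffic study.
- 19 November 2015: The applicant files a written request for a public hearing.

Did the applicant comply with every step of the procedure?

Yes

(1) due by 20 June 2015 + 41 days = 31 July 2015; 22 June 2015 is within that limit.
(2) permitted from 22 June 2015 + 11 days = 3 July 2015 onward; done 4 July 2015 — permitted.
(3) the permitted window runs from 3 August 2015 + 20 = 23 August 2015 to 3 August 2015 + 29 = 1 September 2015; 24 August 2015 falls inside that range.
(4) due by 20 June 2015 + 90 days = 18 September 2015; done 2 September 2015 — timely.
(5) permitted from 2 September 2015 + 16 days = 18 September 2015 onward; done 19 September 2015 — permitted.
(6) the permitted window runs from 29 September 2015 + 21 = 20 October 2015 to 29 September 2015 + 51 = 19 November 2015; 18 November 2015 falls inside that range.
(7) due by 18 November 2015 + 14 days = 2 December 2015; 19 November 2015 is within that limit.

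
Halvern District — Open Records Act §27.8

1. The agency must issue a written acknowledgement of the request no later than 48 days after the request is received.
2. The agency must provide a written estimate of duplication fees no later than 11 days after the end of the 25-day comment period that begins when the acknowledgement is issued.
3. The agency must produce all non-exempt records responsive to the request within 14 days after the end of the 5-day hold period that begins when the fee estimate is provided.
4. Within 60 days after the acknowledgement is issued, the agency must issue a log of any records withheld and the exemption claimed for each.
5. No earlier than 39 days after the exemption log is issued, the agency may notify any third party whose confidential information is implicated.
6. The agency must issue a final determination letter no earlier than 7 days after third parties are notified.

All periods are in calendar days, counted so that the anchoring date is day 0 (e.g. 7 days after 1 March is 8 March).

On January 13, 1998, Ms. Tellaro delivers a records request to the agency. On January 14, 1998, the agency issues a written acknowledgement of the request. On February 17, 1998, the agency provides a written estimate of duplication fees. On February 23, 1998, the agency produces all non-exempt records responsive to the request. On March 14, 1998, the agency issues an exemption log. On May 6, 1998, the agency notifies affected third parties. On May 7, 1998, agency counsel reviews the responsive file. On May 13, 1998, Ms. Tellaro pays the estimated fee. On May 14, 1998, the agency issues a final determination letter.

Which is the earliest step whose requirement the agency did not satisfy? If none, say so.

None — every step was satisfied

(1) due by January 13, 1998 + 48 days = March 2, 1998; January 14, 1998 is within that limit.
(2) due by February 8, 1998 + 11 days = February 19, 1998; completed February 17, 1998, before the deadline.
(3) due by February 22, 1998 + 14 days = March 8, 1998; completed February 23, 1998, before the deadline.
(4) due by January 14, 1998 + 60 days = March 15, 1998; completed March 14, 1998, before the deadline.
(5) permitted from March 14, 1998 + 39 days = April 22, 1998 onward; done May 6, 1998, after the minimum wait.
(6) permitted from May 6, 1998 + 7 days = May 13, 1998 onward; done May 14, 1998, after the minimum wait.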